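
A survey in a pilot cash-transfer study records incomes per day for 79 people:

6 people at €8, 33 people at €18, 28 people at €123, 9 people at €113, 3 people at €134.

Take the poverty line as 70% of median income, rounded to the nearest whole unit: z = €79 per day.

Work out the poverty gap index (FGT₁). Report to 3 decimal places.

0.391

Below the line: 6×€8, 33×€18 (q = 39 of N = 79).
Normalized shortfalls: (79−8)/79 = 0.8987 (×6); (79−18)/79 = 0.7722 (×33).
Sum of shortfalls = 30.873418; P₁ averages over all N: 30.873418 / 79 = 0.391.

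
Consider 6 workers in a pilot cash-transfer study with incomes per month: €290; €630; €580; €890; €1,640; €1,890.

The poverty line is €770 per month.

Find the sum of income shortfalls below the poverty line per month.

Below the line: €290, €580, €630 (q = 3 of N = 6).
Individual gaps: 770−290 = 480; 770−580 = 190; 770−630 = 140.
Aggregate gap = €810.

€810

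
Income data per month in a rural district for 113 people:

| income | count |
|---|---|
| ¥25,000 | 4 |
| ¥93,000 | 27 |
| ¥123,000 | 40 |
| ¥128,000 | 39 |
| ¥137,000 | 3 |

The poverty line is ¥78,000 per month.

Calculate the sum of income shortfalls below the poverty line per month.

¥212,000

Incomes under z: 4×¥25,000 (q = 4 of N = 113).
Individual gaps: 4×(78000−25000) = 212000.
Aggregate gap = ¥212,000.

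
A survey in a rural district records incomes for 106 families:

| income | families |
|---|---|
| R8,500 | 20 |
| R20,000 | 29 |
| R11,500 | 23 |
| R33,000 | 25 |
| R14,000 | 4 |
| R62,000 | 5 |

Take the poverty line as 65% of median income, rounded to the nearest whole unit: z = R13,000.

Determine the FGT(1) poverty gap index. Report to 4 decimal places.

0.0903

Below z: 20×R8,500, 23×R11,500 (q = 43 of N = 106).
Shortfall ratios: (13000−8500)/13000 = 0.3462 (×20); (13000−11500)/13000 = 0.1154 (×23).
Sum of shortfalls = 9.576923; P₁ averages over all N: 9.576923 / 106 = 0.0903.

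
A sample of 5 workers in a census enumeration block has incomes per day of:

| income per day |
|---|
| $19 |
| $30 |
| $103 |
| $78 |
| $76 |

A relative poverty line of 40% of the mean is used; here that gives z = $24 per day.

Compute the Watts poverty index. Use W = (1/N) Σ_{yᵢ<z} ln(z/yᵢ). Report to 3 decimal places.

0.047

Below z: $19 (q = 1 of N = 5).
Log shortfalls: ln(24/19) = 0.2336.
W = 0.233615 / 5 = 0.047.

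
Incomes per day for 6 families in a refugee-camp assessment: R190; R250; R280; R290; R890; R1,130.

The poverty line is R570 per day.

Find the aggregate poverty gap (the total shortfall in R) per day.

Incomes under z: R190, R250, R280, R290 (q = 4 of N = 6).
Individual gaps: 570−190 = 380; 570−250 = 320; 570−280 = 290; 570−290 = 280.
Aggregate gap = R1,270.

R1,270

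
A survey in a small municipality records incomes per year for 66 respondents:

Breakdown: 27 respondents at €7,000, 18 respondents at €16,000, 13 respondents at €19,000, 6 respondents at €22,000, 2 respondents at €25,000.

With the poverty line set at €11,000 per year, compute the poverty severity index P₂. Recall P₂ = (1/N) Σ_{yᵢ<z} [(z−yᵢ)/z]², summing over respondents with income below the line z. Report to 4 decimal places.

0.0541

Incomes under z: 27×€7,000 (q = 27 of N = 66).
Normalized shortfalls: (11000−7000)/11000 = 0.3636 (×27).
Squared: 0.1322 (×27).
Sum = 3.570248; P₂ = 3.570248 / 66 = 0.0541.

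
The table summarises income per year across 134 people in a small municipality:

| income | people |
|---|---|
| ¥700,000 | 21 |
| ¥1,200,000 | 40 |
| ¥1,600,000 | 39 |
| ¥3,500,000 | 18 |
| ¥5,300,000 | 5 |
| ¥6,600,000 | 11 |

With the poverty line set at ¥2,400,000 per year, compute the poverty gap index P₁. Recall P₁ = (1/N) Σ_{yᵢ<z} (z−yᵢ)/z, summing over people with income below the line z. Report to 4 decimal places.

Poor units: 21×¥700,000, 40×¥1,200,000, 39×¥1,600,000 (q = 100 of N = 134).
Shortfall ratios: (2400000−700000)/2400000 = 0.7083 (×21); (2400000−1200000)/2400000 = 0.5000 (×40); (2400000−1600000)/2400000 = 0.3333 (×39).
Σ = 47.875000. Dividing by the full population N = 134 gives P₁ = 0.3573.

0.3573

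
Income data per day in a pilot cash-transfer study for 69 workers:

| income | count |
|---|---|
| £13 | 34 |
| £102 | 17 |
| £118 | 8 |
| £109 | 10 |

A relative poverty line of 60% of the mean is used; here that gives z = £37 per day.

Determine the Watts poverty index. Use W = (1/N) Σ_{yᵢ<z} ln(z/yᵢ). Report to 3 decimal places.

0.515

Below z: 34×£13 (q = 34 of N = 69).
Log shortfalls: ln(37/13) = 1.0460 (×34).
W = 35.562931 / 69 = 0.515.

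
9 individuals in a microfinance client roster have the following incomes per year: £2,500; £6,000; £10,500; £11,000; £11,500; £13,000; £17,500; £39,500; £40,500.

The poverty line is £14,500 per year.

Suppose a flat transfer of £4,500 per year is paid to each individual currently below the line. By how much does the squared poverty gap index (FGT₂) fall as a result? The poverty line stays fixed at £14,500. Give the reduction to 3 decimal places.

Before: below the line — £2,500, £6,000, £10,500, £11,000, £11,500, £13,000; squared poverty gap index (FGT₂) = 0.13516.
After the £4,500 transfer: below the line — £7,000, £10,500; squared poverty gap index (FGT₂) = 0.03818.
Reduction = 0.13516 − 0.03818 = 0.097.

0.097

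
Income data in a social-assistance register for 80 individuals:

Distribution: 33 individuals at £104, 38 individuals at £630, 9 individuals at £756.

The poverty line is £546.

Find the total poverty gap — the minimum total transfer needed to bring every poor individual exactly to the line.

£14,586

Below z: 33×£104 (q = 33 of N = 80).
Individual gaps: 33×(546−104) = 14586.
Aggregate gap = £14,586.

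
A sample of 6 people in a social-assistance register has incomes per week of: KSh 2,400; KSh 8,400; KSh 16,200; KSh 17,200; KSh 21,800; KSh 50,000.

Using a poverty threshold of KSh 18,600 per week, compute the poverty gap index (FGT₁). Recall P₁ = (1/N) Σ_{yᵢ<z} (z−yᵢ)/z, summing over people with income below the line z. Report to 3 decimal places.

0.271

Poor units: KSh 2,400, KSh 8,400, KSh 16,200, KSh 17,200 (q = 4 of N = 6).
Relative gaps: (18600−2400)/18600 = 0.8710; (18600−8400)/18600 = 0.5484; (18600−16200)/18600 = 0.1290; (18600−17200)/18600 = 0.0753.
Σ = 1.623656. Dividing by the full population N = 6 gives P₁ = 0.271.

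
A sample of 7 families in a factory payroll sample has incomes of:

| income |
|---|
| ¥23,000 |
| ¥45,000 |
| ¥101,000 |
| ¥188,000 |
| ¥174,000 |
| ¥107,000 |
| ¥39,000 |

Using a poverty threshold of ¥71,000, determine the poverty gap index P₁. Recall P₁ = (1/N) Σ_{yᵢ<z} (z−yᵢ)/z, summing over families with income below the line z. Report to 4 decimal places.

0.2133

Poor units: ¥23,000, ¥39,000, ¥45,000 (q = 3 of N = 7).
Shortfall ratios: (71000−23000)/71000 = 0.6761; (71000−39000)/71000 = 0.4507; (71000−45000)/71000 = 0.3662.
Sum of shortfalls = 1.492958; P₁ averages over all N: 1.492958 / 7 = 0.2133.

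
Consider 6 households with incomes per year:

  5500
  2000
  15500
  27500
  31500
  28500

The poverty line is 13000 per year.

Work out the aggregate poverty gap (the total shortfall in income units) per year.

Poor units: 2000, 5500 (q = 2 of N = 6).
Individual gaps: 13000−2000 = 11000; 13000−5500 = 7500.
Aggregate gap = 18500.

18500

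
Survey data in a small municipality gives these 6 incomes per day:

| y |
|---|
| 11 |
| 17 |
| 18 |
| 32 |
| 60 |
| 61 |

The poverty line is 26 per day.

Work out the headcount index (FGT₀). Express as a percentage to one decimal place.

50.0%

3 of the 6 households have income below 26.
H = 3/6 = 50.0%.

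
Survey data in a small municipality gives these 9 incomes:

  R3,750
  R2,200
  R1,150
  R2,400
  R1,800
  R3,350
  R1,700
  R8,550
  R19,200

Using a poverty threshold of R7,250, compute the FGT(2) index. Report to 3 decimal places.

0.368

Below the line: R1,150, R1,700, R1,800, R2,200, R2,400, R3,350, R3,750 (q = 7 of N = 9).
Gap ratios (z−y)/z: (7250−1150)/7250 = 0.8414; (7250−1700)/7250 = 0.7655; (7250−1800)/7250 = 0.7517; (7250−2200)/7250 = 0.6966; (7250−2400)/7250 = 0.6690; (7250−3350)/7250 = 0.5379; (7250−3750)/7250 = 0.4828.
Squared: 0.7079; 0.5860; 0.5651; 0.4852; 0.4475; 0.2894; 0.2331.
Sum = 3.314150; P₂ = 3.314150 / 9 = 0.368.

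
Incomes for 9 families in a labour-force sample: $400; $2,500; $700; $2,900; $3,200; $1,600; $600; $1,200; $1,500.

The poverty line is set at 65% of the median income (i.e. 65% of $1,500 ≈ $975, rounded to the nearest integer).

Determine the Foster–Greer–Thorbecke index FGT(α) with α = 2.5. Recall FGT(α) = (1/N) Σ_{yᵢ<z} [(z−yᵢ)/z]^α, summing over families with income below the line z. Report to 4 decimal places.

Below the line: $400, $600, $700 (q = 3 of N = 9).
Normalized shortfalls: (975−400)/975 = 0.5897; (975−600)/975 = 0.3846; (975−700)/975 = 0.2821.
Raised to α = 2.5: 0.26709; 0.09174; 0.04225.
Sum = 0.401081; FGT(2.5) = 0.401081 / 9 = 0.0446.

0.0446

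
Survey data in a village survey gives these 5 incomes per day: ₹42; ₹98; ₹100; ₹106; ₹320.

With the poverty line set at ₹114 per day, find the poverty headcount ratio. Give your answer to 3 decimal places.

4 of the 5 respondents have income below ₹114.
H = 4/5 = 0.800.

0.800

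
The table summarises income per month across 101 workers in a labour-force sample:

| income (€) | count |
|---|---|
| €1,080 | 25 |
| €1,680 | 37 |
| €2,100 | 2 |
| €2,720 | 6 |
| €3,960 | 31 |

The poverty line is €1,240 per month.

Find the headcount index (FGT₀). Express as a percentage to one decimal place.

24.8%

25 of the 101 workers have income below €1,240.
H = 25/101 = 24.8%.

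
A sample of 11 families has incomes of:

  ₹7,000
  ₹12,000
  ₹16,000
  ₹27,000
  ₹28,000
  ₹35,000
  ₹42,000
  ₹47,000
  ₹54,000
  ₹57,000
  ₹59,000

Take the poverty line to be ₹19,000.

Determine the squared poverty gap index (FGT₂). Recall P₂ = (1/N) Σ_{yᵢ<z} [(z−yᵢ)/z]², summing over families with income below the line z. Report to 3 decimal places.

0.051

Incomes under z: ₹7,000, ₹12,000, ₹16,000 (q = 3 of N = 11).
Relative gaps: (19000−7000)/19000 = 0.6316; (19000−12000)/19000 = 0.3684; (19000−16000)/19000 = 0.1579.
Squared: 0.3989; 0.1357; 0.0249.
Sum = 0.559557; P₂ = 0.559557 / 11 = 0.051.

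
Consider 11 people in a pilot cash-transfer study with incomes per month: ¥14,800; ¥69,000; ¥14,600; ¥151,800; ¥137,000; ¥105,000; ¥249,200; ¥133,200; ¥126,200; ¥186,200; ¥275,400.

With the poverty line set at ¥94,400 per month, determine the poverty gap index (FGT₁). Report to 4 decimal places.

0.1780

Below z: ¥14,600, ¥14,800, ¥69,000 (q = 3 of N = 11).
Normalized shortfalls: (94400−14600)/94400 = 0.8453; (94400−14800)/94400 = 0.8432; (94400−69000)/94400 = 0.2691.
Σ = 1.957627. Dividing by the full population N = 11 gives P₁ = 0.1780.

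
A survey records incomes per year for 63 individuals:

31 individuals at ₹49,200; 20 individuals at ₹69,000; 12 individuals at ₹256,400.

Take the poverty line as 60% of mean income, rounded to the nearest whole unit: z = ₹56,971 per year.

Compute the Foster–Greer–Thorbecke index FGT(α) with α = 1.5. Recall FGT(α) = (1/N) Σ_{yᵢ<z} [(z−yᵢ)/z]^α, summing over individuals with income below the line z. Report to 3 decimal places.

0.025

Incomes under z: 31×₹49,200 (q = 31 of N = 63).
Relative gaps: (56971−49200)/56971 = 0.1364 (×31).
Raised to α = 1.5: 0.05038 (×31).
Sum = 1.561695; FGT(1.5) = 1.561695 / 63 = 0.025.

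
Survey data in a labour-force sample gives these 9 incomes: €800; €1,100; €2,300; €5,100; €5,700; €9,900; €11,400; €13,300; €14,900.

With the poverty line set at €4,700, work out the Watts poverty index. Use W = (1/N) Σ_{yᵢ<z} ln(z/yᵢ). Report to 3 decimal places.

0.438

Incomes under z: €800, €1,100, €2,300 (q = 3 of N = 9).
ln(z/y) terms: ln(4700/800) = 1.7707; ln(4700/1100) = 1.4523; ln(4700/2300) = 0.7147.
W = 3.937612 / 9 = 0.438.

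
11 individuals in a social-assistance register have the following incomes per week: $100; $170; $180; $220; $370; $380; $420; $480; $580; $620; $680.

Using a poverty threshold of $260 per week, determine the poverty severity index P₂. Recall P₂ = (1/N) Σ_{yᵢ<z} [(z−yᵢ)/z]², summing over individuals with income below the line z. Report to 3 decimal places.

Below z: $100, $170, $180, $220 (q = 4 of N = 11).
Shortfall ratios: (260−100)/260 = 0.6154; (260−170)/260 = 0.3462; (260−180)/260 = 0.3077; (260−220)/260 = 0.1538.
Squared: 0.3787; 0.1198; 0.0947; 0.0237.
Sum = 0.616864; P₂ = 0.616864 / 11 = 0.056.

0.056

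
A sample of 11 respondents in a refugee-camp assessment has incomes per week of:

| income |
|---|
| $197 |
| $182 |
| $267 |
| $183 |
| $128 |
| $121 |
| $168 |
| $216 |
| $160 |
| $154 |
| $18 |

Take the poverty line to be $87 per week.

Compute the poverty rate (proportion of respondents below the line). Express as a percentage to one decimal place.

9.1%

1 of the 11 respondents have income below $87.
H = 1/11 = 9.1%.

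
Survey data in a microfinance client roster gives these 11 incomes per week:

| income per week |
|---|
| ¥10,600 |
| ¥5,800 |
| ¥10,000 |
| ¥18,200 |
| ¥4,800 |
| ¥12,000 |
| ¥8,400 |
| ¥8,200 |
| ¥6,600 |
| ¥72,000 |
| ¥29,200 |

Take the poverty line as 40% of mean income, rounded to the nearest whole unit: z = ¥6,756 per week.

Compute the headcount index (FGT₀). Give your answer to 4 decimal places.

0.2727

3 of the 11 families have income below ¥6,756.
H = 3/11 = 0.2727.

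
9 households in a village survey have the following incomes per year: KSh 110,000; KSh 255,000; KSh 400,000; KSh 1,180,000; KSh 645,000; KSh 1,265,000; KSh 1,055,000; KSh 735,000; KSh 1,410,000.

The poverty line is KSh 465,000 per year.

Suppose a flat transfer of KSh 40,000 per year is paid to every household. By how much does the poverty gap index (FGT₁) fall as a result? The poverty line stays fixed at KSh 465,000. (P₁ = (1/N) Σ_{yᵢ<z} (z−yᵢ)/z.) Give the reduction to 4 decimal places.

0.0287

Before: below the line — KSh 110,000, KSh 255,000, KSh 400,000; poverty gap index (FGT₁) = 0.150538.
After the KSh 40,000 transfer: below the line — KSh 150,000, KSh 295,000, KSh 440,000; poverty gap index (FGT₁) = 0.121864.
Reduction = 0.150538 − 0.121864 = 0.0287.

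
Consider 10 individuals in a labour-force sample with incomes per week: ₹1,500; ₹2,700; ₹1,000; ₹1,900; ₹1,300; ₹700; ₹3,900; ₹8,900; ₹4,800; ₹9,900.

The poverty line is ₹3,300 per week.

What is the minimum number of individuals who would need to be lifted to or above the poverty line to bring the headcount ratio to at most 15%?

5

6 of the 10 individuals are poor, so H = 6/10 = 0.600.
A headcount ratio of at most 15% allows at most ⌊0.15 × 10⌋ = 1 poor individuals.
So at least 6 − 1 = 5 must be lifted.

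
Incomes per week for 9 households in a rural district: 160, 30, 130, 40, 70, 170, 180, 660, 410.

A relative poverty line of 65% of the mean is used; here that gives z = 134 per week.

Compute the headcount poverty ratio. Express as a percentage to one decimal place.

44.4%

4 of the 9 households have income below 134.
H = 4/9 = 44.4%.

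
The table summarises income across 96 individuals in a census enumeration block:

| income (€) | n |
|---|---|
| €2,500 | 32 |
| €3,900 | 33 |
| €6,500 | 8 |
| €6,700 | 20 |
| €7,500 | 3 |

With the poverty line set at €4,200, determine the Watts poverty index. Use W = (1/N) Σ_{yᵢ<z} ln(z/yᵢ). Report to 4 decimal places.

0.1984

Below z: 32×€2,500, 33×€3,900 (q = 65 of N = 96).
Log shortfalls: ln(4200/2500) = 0.5188 (×32); ln(4200/3900) = 0.0741 (×33).
W = 19.046964 / 96 = 0.1984.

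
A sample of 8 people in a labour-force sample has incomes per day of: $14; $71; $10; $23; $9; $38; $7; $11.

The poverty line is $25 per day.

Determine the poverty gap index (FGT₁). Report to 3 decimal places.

Below z: $7, $9, $10, $11, $14, $23 (q = 6 of N = 8).
Relative gaps: (25−7)/25 = 0.7200; (25−9)/25 = 0.6400; (25−10)/25 = 0.6000; (25−11)/25 = 0.5600; (25−14)/25 = 0.4400; (25−23)/25 = 0.0800.
Sum of shortfalls = 3.040000; P₁ averages over all N: 3.040000 / 8 = 0.380.

0.380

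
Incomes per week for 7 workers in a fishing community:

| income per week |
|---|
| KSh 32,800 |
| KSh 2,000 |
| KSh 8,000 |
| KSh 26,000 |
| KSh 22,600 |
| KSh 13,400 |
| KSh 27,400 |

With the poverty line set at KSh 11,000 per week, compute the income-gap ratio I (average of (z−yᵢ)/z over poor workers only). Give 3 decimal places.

Incomes under z: KSh 2,000, KSh 8,000 (q = 2 of N = 7).
Relative gaps: 0.8182, 0.2727; sum = 1.090909.
The income-gap ratio divides by q (the poor only): 1.090909 / 2 = 0.545.

0.545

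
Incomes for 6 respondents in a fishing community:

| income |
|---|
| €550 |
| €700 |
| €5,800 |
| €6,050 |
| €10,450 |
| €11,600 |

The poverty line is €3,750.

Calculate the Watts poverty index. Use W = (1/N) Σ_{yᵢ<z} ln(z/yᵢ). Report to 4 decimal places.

Below the line: €550, €700 (q = 2 of N = 6).
Log shortfalls: ln(3750/550) = 1.9196; ln(3750/700) = 1.6784.
W = 3.598024 / 6 = 0.5997.

0.5997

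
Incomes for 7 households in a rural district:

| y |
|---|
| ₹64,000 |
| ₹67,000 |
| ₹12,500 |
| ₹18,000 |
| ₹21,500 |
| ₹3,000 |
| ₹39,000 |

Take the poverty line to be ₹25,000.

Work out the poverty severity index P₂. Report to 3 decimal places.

Poor units: ₹3,000, ₹12,500, ₹18,000, ₹21,500 (q = 4 of N = 7).
Relative gaps: (25000−3000)/25000 = 0.8800; (25000−12500)/25000 = 0.5000; (25000−18000)/25000 = 0.2800; (25000−21500)/25000 = 0.1400.
Squared: 0.7744; 0.2500; 0.0784; 0.0196.
Sum = 1.122400; P₂ = 1.122400 / 7 = 0.160.

0.160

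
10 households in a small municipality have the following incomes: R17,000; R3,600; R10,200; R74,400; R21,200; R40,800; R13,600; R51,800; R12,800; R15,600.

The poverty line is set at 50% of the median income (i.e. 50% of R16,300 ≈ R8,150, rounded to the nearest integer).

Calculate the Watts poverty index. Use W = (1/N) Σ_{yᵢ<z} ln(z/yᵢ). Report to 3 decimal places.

Poor units: R3,600 (q = 1 of N = 10).
Log shortfalls: ln(8150/3600) = 0.8171.
W = 0.817084 / 10 = 0.082.

0.082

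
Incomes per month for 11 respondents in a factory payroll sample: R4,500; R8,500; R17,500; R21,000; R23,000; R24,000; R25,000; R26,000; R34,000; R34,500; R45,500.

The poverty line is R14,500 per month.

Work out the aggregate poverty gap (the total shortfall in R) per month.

R16,000

Below z: R4,500, R8,500 (q = 2 of N = 11).
Individual gaps: 14500−4500 = 10000; 14500−8500 = 6000.
Aggregate gap = R16,000.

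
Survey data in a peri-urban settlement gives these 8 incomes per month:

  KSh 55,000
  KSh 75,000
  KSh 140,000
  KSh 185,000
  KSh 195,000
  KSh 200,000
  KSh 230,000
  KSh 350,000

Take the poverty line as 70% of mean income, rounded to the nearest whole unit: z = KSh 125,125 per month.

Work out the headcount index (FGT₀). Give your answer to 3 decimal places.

2 of the 8 households have income below KSh 125,125.
H = 2/8 = 0.250.

0.250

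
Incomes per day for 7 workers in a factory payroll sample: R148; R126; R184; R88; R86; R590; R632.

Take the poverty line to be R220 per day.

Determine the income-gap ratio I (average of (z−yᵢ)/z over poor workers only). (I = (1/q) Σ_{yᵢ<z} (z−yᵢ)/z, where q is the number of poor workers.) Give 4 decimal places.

Poor units: R86, R88, R126, R148, R184 (q = 5 of N = 7).
Shortfall ratios (z−y)/z: 0.6091, 0.6000, 0.4273, 0.3273, 0.1636; sum = 2.127273.
I averages over the q = 5 poor units only: 2.127273 / 5 = 0.4255.

0.4255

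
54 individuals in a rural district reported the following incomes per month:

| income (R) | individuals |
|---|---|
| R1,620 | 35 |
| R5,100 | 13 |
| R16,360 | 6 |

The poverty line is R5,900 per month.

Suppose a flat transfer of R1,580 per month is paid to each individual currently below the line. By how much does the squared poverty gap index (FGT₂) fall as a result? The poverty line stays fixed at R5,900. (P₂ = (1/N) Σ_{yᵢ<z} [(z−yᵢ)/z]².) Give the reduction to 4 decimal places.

Before: below the line — 35×R1,620, 13×R5,100; squared poverty gap index (FGT₂) = 0.345507.
After the R1,580 transfer: below the line — 35×R3,200; squared poverty gap index (FGT₂) = 0.135737.
Reduction = 0.345507 − 0.135737 = 0.2098.

0.2098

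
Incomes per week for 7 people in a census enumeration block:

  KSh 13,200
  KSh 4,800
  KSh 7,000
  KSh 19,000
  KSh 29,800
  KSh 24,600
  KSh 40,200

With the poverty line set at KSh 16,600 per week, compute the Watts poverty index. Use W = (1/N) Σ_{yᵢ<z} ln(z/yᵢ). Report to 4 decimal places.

0.3334

Incomes under z: KSh 4,800, KSh 7,000, KSh 13,200 (q = 3 of N = 7).
ln(z/y) terms: ln(16600/4800) = 1.2408; ln(16600/7000) = 0.8635; ln(16600/13200) = 0.2292.
W = 2.333465 / 7 = 0.3334.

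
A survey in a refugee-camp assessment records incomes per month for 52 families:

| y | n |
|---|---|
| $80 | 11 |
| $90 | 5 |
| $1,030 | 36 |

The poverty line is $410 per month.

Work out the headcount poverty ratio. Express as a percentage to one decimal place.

30.8%

16 of the 52 families have income below $410.
H = 16/52 = 30.8%.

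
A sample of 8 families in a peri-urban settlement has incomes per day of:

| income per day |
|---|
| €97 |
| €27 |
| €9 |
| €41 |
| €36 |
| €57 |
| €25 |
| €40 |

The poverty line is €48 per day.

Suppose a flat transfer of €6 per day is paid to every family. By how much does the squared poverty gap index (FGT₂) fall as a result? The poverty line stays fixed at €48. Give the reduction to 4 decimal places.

0.0599

Before: below the line — €9, €25, €27, €36, €40, €41; squared poverty gap index (FGT₂) = 0.149089.
After the €6 transfer: below the line — €15, €31, €33, €42, €46, €47; squared poverty gap index (FGT₂) = 0.089193.
Reduction = 0.149089 − 0.089193 = 0.0599.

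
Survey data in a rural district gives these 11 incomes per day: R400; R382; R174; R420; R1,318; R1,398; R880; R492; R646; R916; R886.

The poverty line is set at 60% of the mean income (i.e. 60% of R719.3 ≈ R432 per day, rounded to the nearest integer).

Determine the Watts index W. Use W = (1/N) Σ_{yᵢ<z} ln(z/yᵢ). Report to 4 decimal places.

0.1034

Below z: R174, R382, R400, R420 (q = 4 of N = 11).
ln(z/y) terms: ln(432/174) = 0.9094; ln(432/382) = 0.1230; ln(432/400) = 0.0770; ln(432/420) = 0.0282.
W = 1.137507 / 11 = 0.1034.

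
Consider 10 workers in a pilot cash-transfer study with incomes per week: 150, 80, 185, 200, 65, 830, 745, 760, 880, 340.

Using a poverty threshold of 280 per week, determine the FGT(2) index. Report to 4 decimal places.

Incomes under z: 65, 80, 150, 185, 200 (q = 5 of N = 10).
Shortfall ratios: (280−65)/280 = 0.7679; (280−80)/280 = 0.7143; (280−150)/280 = 0.4643; (280−185)/280 = 0.3393; (280−200)/280 = 0.2857.
Squared: 0.5896; 0.5102; 0.2156; 0.1151; 0.0816.
Sum = 1.512117; P₂ = 1.512117 / 10 = 0.1512.

0.1512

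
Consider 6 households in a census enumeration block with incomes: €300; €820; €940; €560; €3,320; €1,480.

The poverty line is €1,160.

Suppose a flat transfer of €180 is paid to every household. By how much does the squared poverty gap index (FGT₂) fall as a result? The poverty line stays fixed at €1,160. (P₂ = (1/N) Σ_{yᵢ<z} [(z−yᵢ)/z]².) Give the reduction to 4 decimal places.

Before: below the line — €300, €560, €820, €940; squared poverty gap index (FGT₂) = 0.156510.
After the €180 transfer: below the line — €480, €740, €1,000, €1,120; squared poverty gap index (FGT₂) = 0.082491.
Reduction = 0.156510 − 0.082491 = 0.0740.

0.0740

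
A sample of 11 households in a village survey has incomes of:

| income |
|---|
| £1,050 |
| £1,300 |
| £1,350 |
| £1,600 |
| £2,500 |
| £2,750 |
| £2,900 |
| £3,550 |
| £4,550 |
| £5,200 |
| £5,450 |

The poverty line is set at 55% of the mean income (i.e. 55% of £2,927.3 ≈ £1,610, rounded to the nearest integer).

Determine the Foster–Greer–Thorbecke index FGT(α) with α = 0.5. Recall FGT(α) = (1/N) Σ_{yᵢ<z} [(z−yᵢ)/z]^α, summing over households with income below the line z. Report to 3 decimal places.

0.137

Below z: £1,050, £1,300, £1,350, £1,600 (q = 4 of N = 11).
Relative gaps: (1610−1050)/1610 = 0.3478; (1610−1300)/1610 = 0.1925; (1610−1350)/1610 = 0.1615; (1610−1600)/1610 = 0.0062.
Raised to α = 0.5: 0.58977; 0.43880; 0.40186; 0.07881.
Sum = 1.509239; FGT(0.5) = 1.509239 / 11 = 0.137.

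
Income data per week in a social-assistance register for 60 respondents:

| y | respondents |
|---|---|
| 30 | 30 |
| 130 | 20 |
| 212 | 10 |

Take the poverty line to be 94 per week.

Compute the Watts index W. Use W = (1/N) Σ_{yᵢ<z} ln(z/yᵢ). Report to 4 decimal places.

0.5710

Poor units: 30×30 (q = 30 of N = 60).
ln(z/y) terms: ln(94/30) = 1.1421 (×30).
W = 34.262922 / 60 = 0.5710.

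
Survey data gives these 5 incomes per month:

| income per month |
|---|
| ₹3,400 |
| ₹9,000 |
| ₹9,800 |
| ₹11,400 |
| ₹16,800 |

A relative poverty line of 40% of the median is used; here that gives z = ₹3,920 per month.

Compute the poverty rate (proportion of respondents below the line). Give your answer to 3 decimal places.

1 of the 5 respondents have income below ₹3,920.
H = 1/5 = 0.200.

0.200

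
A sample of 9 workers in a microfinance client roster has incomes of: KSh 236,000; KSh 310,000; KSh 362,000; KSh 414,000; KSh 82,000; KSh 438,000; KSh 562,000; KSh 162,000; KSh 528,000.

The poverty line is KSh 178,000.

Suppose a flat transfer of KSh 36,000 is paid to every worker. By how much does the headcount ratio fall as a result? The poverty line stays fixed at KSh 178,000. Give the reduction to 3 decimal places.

0.111

Before: below the line — KSh 82,000, KSh 162,000; headcount ratio = 0.22222.
After the KSh 36,000 transfer: below the line — KSh 118,000; headcount ratio = 0.11111.
Reduction = 0.22222 − 0.11111 = 0.111.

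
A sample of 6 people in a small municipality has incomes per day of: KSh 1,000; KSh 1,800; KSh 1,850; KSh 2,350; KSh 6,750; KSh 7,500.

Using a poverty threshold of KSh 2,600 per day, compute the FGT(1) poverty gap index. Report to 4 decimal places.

Below the line: KSh 1,000, KSh 1,800, KSh 1,850, KSh 2,350 (q = 4 of N = 6).
Relative gaps: (2600−1000)/2600 = 0.6154; (2600−1800)/2600 = 0.3077; (2600−1850)/2600 = 0.2885; (2600−2350)/2600 = 0.0962.
Sum of shortfalls = 1.307692; P₁ averages over all N: 1.307692 / 6 = 0.2179.

0.2179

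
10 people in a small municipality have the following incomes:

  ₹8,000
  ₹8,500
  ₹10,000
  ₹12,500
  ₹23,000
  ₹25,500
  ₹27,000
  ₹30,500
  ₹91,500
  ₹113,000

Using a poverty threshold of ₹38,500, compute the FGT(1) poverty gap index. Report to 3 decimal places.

0.423

Poor units: ₹8,000, ₹8,500, ₹10,000, ₹12,500, ₹23,000, ₹25,500, ₹27,000, ₹30,500 (q = 8 of N = 10).
Gap ratios (z−y)/z: (38500−8000)/38500 = 0.7922; (38500−8500)/38500 = 0.7792; (38500−10000)/38500 = 0.7403; (38500−12500)/38500 = 0.6753; (38500−23000)/38500 = 0.4026; (38500−25500)/38500 = 0.3377; (38500−27000)/38500 = 0.2987; (38500−30500)/38500 = 0.2078.
Sum of shortfalls = 4.233766; P₁ averages over all N: 4.233766 / 10 = 0.423.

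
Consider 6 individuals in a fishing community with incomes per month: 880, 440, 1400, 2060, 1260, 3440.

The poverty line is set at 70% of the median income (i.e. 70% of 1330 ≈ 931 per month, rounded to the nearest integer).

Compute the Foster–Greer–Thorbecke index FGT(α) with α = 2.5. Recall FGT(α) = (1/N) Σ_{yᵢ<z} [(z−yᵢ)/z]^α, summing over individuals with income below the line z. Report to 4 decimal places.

0.0338

Incomes under z: 440, 880 (q = 2 of N = 6).
Shortfall ratios: (931−440)/931 = 0.5274; (931−880)/931 = 0.0548.
Raised to α = 2.5: 0.20199; 0.00070.
Sum = 0.202692; FGT(2.5) = 0.202692 / 6 = 0.0338.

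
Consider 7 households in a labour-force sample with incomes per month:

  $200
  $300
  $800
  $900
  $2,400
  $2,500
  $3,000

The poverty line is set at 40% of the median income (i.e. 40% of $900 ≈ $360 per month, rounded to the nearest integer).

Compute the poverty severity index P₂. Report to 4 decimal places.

0.0322

Incomes under z: $200, $300 (q = 2 of N = 7).
Relative gaps: (360−200)/360 = 0.4444; (360−300)/360 = 0.1667.
Squared: 0.1975; 0.0278.
Sum = 0.225309; P₂ = 0.225309 / 7 = 0.0322.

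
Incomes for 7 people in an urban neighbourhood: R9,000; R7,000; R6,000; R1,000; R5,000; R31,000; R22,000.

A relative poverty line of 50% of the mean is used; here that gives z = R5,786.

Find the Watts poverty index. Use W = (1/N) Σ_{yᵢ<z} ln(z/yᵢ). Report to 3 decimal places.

0.272

Incomes under z: R1,000, R5,000 (q = 2 of N = 7).
Log gaps: ln(5786/1000) = 1.7554; ln(5786/5000) = 0.1460.
W = 1.901445 / 7 = 0.272.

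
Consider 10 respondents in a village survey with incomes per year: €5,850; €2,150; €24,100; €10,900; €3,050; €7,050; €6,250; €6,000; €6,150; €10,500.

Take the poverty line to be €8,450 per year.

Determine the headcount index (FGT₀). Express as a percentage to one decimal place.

7 of the 10 respondents have income below €8,450.
H = 7/10 = 70.0%.

70.0%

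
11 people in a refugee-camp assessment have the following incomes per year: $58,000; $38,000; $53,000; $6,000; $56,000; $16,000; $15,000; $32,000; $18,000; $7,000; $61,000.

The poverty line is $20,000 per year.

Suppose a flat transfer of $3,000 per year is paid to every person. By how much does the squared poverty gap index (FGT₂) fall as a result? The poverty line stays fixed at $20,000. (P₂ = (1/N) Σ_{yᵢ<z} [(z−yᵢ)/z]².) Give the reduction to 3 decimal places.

0.042

Before: below the line — $6,000, $7,000, $15,000, $16,000, $18,000; squared poverty gap index (FGT₂) = 0.09318.
After the $3,000 transfer: below the line — $9,000, $10,000, $18,000, $19,000; squared poverty gap index (FGT₂) = 0.05136.
Reduction = 0.09318 − 0.05136 = 0.042.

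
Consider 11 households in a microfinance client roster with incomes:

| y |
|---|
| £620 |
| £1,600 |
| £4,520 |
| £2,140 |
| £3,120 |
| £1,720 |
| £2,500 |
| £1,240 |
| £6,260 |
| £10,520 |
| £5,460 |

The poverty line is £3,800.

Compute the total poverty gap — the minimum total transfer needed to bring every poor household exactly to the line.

Incomes under z: £620, £1,240, £1,600, £1,720, £2,140, £2,500, £3,120 (q = 7 of N = 11).
Individual gaps: 3800−620 = 3180; 3800−1240 = 2560; 3800−1600 = 2200; 3800−1720 = 2080; 3800−2140 = 1660; 3800−2500 = 1300; 3800−3120 = 680.
Aggregate gap = £13,660.

£13,660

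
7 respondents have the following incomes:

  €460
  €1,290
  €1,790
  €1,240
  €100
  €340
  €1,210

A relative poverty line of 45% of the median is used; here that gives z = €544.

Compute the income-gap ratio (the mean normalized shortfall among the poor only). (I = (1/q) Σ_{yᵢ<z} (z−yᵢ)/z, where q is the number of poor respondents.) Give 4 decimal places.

Below the line: €100, €340, €460 (q = 3 of N = 7).
Shortfall ratios (z−y)/z: 0.8162, 0.3750, 0.1544; sum = 1.345588.
I averages over the q = 3 poor units only: 1.345588 / 3 = 0.4485.

0.4485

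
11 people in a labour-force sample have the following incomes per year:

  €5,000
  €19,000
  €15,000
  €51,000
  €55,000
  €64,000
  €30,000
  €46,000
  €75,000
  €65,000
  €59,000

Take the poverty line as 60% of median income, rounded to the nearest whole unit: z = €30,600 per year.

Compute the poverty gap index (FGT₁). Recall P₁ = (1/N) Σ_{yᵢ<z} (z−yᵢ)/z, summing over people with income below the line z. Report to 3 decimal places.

0.159

Poor units: €5,000, €15,000, €19,000, €30,000 (q = 4 of N = 11).
Normalized shortfalls: (30600−5000)/30600 = 0.8366; (30600−15000)/30600 = 0.5098; (30600−19000)/30600 = 0.3791; (30600−30000)/30600 = 0.0196.
Σ = 1.745098. Dividing by the full population N = 11 gives P₁ = 0.159.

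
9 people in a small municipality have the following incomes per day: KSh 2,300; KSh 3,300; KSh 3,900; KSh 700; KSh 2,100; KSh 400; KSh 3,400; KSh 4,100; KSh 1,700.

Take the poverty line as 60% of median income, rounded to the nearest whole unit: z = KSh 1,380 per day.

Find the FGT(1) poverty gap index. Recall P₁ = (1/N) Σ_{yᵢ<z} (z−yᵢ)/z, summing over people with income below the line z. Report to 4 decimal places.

Poor units: KSh 400, KSh 700 (q = 2 of N = 9).
Relative gaps: (1380−400)/1380 = 0.7101; (1380−700)/1380 = 0.4928.
Sum of shortfalls = 1.202899; P₁ averages over all N: 1.202899 / 9 = 0.1337.

0.1337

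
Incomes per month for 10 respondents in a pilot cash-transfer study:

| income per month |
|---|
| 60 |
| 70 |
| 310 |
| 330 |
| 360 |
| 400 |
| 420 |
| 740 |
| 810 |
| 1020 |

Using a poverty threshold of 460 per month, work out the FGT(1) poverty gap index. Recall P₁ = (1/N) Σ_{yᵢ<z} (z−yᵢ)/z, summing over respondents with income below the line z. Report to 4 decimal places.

0.2761

Below the line: 60, 70, 310, 330, 360, 400, 420 (q = 7 of N = 10).
Relative gaps: (460−60)/460 = 0.8696; (460−70)/460 = 0.8478; (460−310)/460 = 0.3261; (460−330)/460 = 0.2826; (460−360)/460 = 0.2174; (460−400)/460 = 0.1304; (460−420)/460 = 0.0870.
Σ = 2.760870. Dividing by the full population N = 10 gives P₁ = 0.2761.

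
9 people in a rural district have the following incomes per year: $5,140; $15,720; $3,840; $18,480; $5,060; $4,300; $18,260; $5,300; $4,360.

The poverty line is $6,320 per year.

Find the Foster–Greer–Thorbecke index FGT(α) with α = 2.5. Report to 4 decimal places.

Incomes under z: $3,840, $4,300, $4,360, $5,060, $5,140, $5,300 (q = 6 of N = 9).
Gap ratios (z−y)/z: (6320−3840)/6320 = 0.3924; (6320−4300)/6320 = 0.3196; (6320−4360)/6320 = 0.3101; (6320−5060)/6320 = 0.1994; (6320−5140)/6320 = 0.1867; (6320−5300)/6320 = 0.1614.
Raised to α = 2.5: 0.09646; 0.05775; 0.05356; 0.01775; 0.01506; 0.01046.
Sum = 0.251048; FGT(2.5) = 0.251048 / 9 = 0.0279.

0.0279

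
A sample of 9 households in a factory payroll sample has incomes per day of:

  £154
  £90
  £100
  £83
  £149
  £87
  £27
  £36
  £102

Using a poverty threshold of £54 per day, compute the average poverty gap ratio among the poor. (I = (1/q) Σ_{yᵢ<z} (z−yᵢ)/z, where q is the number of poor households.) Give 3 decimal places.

0.417

Below the line: £27, £36 (q = 2 of N = 9).
Shortfall ratios (z−y)/z: 0.5000, 0.3333; sum = 0.833333.
I averages over the q = 2 poor units only: 0.833333 / 2 = 0.417.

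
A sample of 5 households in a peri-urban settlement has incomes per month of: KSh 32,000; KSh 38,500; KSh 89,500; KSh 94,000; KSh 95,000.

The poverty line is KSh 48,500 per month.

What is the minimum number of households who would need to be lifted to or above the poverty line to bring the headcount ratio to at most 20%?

2 of the 5 households are poor, so H = 2/5 = 0.400.
A headcount ratio of at most 20% allows at most ⌊0.20 × 5⌋ = 1 poor households.
So at least 2 − 1 = 1 must be lifted.

1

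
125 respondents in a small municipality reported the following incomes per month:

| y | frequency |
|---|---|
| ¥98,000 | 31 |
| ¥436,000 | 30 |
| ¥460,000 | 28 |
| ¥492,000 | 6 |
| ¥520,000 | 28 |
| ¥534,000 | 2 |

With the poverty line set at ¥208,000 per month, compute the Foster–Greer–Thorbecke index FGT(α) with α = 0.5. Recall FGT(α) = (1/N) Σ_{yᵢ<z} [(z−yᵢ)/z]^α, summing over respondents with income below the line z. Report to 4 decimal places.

Below the line: 31×¥98,000 (q = 31 of N = 125).
Normalized shortfalls: (208000−98000)/208000 = 0.5288 (×31).
Raised to α = 0.5: 0.72722 (×31).
Sum = 22.543761; FGT(0.5) = 22.543761 / 125 = 0.1804.

0.1804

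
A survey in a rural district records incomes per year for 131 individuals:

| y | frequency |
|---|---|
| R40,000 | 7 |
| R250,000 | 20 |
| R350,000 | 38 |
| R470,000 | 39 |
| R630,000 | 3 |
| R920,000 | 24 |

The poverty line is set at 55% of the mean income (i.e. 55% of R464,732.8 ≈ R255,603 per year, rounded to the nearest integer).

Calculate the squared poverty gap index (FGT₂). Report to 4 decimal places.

0.0381

Poor units: 7×R40,000, 20×R250,000 (q = 27 of N = 131).
Relative gaps: (255603−40000)/255603 = 0.8435 (×7); (255603−250000)/255603 = 0.0219 (×20).
Squared: 0.7115 (×7); 0.0005 (×20).
Sum = 4.990142; P₂ = 4.990142 / 131 = 0.0381.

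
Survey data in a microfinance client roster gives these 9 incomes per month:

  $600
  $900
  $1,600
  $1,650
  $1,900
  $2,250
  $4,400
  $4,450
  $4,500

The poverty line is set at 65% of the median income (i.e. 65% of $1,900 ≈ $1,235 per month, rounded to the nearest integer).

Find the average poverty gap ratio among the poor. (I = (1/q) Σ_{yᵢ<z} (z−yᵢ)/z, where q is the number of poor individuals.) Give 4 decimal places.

0.3927

Below the line: $600, $900 (q = 2 of N = 9).
Shortfall ratios (z−y)/z: 0.5142, 0.2713; sum = 0.785425.
I averages over the q = 2 poor units only: 0.785425 / 2 = 0.3927.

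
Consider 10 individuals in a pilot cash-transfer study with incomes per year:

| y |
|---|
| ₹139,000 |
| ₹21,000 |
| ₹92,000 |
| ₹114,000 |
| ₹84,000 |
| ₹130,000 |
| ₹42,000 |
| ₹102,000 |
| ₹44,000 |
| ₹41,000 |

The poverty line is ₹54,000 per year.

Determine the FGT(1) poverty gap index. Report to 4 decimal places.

Incomes under z: ₹21,000, ₹41,000, ₹42,000, ₹44,000 (q = 4 of N = 10).
Normalized shortfalls: (54000−21000)/54000 = 0.6111; (54000−41000)/54000 = 0.2407; (54000−42000)/54000 = 0.2222; (54000−44000)/54000 = 0.1852.
Sum of shortfalls = 1.259259; P₁ averages over all N: 1.259259 / 10 = 0.1259.

0.1259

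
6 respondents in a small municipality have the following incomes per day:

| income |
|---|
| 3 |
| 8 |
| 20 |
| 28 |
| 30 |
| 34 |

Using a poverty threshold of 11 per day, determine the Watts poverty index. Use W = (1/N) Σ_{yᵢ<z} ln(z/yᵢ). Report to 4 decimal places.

Poor units: 3, 8 (q = 2 of N = 6).
Log gaps: ln(11/3) = 1.2993; ln(11/8) = 0.3185.
W = 1.617737 / 6 = 0.2696.

0.2696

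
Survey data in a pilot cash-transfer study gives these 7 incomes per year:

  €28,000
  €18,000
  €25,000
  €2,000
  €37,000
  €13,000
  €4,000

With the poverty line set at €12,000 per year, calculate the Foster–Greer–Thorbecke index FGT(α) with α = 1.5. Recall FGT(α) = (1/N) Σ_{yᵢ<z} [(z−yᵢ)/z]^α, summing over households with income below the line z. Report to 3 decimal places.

0.186

Poor units: €2,000, €4,000 (q = 2 of N = 7).
Gap ratios (z−y)/z: (12000−2000)/12000 = 0.8333; (12000−4000)/12000 = 0.6667.
Raised to α = 1.5: 0.76073; 0.54433.
Sum = 1.305057; FGT(1.5) = 1.305057 / 7 = 0.186.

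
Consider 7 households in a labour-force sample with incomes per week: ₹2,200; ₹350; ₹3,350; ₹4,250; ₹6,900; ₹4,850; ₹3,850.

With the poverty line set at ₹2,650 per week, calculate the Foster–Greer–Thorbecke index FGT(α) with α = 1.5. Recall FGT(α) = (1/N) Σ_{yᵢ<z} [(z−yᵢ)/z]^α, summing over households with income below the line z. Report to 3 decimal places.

0.126

Poor units: ₹350, ₹2,200 (q = 2 of N = 7).
Relative gaps: (2650−350)/2650 = 0.8679; (2650−2200)/2650 = 0.1698.
Raised to α = 1.5: 0.80858; 0.06998.
Sum = 0.878556; FGT(1.5) = 0.878556 / 7 = 0.126.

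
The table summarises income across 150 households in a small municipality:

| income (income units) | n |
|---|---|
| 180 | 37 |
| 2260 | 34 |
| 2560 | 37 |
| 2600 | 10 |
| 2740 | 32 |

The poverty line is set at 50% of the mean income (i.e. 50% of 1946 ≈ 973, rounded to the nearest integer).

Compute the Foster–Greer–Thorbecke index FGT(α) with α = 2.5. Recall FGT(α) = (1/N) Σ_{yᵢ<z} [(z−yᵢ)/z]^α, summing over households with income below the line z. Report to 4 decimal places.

0.1479

Below the line: 37×180 (q = 37 of N = 150).
Normalized shortfalls: (973−180)/973 = 0.8150 (×37).
Raised to α = 2.5: 0.59965 (×37).
Sum = 22.187205; FGT(2.5) = 22.187205 / 150 = 0.1479.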